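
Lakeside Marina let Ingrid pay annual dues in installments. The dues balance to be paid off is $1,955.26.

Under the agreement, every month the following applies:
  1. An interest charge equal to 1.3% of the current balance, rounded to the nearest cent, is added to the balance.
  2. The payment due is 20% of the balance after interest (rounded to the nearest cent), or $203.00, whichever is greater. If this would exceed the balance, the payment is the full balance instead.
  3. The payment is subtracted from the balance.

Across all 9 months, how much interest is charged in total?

Month 1: opening $1,955.26; interest $25.42 → $1,980.68; payment $396.14; balance $1,584.54
Month 2: opening $1,584.54; interest $20.60 → $1,605.14; payment $321.03; balance $1,284.11
Month 3: opening $1,284.11; interest $16.69 → $1,300.80; payment $260.16; balance $1,040.64
Month 4: opening $1,040.64; interest $13.53 → $1,054.17; payment $210.83; balance $843.34
Month 5: opening $843.34; interest $10.96 → $854.30; payment $203.00; balance $651.30
Month 6: opening $651.30; interest $8.47 → $659.77; payment $203.00; balance $456.77
Month 7: opening $456.77; interest $5.94 → $462.71; payment $203.00; balance $259.71
Month 8: opening $259.71; interest $3.38 → $263.09; payment $203.00; balance $60.09
Month 9: opening $60.09; interest $0.78 → $60.87; payment $60.87; balance $0.00
Total interest: $25.42 + $20.60 + $16.69 + $13.53 + $10.96 + $8.47 + $5.94 + $3.38 + $0.78 = $105.77

$105.77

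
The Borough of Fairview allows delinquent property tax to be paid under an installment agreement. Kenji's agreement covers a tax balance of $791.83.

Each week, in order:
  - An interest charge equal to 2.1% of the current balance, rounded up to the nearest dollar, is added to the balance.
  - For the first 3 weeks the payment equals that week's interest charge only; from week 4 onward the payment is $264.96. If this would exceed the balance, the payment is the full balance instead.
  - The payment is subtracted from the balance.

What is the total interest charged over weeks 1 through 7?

Week 1: $791.83 +$17.00 interest = $808.83; pay $17.00 → $791.83
Week 2: $791.83 +$17.00 interest = $808.83; pay $17.00 → $791.83
Week 3: $791.83 +$17.00 interest = $808.83; pay $17.00 → $791.83
Week 4: $791.83 +$17.00 interest = $808.83; pay $264.96 → $543.87
Week 5: $543.87 +$12.00 interest = $555.87; pay $264.96 → $290.91
Week 6: $290.91 +$7.00 interest = $297.91; pay $264.96 → $32.95
Week 7: $32.95 +$1.00 interest = $33.95; pay $33.95 → $0.00
Total interest: $17.00 + $17.00 + $17.00 + $17.00 + $12.00 + $7.00 + $1.00 = $88.00

$88.00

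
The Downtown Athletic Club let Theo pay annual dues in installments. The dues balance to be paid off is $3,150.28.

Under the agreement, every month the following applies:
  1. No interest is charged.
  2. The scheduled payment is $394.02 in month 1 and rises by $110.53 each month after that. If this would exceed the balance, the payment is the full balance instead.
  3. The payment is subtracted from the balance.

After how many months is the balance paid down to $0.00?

Month 1: opening $3,150.28; payment $394.02; balance $2,756.26
Month 2: opening $2,756.26; payment $504.55; balance $2,251.71
Month 3: opening $2,251.71; payment $615.08; balance $1,636.63
Month 4: opening $1,636.63; payment $725.61; balance $911.02
Month 5: opening $911.02; payment $836.14; balance $74.88
Month 6: opening $74.88; payment $74.88; balance $0.00
Balance reaches $0.00 in month 6.

6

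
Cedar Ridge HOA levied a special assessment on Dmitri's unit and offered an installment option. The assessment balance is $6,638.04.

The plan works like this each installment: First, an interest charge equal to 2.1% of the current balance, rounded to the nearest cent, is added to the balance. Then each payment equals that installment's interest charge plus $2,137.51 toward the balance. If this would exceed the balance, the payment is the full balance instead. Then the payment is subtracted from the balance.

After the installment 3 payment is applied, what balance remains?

Installment 1: $6,638.04 +$139.40 interest = $6,777.44; pay $2,276.91 → $4,500.53
Installment 2: $4,500.53 +$94.51 interest = $4,595.04; pay $2,232.02 → $2,363.02
Installment 3: $2,363.02 +$49.62 interest = $2,412.64; pay $2,187.13 → $225.51

$225.51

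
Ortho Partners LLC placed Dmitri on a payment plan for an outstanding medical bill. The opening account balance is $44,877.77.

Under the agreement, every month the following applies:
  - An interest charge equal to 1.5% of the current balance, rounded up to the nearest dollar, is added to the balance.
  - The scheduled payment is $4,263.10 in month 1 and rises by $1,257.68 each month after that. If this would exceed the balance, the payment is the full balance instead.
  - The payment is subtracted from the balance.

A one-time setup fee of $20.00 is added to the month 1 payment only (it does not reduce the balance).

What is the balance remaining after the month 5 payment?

Month 1: $44,877.77 +$674.00 interest = $45,551.77; pay $4,263.10 (+ $20.00 fee) → $41,288.67
Month 2: $41,288.67 +$620.00 interest = $41,908.67; pay $5,520.78 → $36,387.89
Month 3: $36,387.89 +$546.00 interest = $36,933.89; pay $6,778.46 → $30,155.43
Month 4: $30,155.43 +$453.00 interest = $30,608.43; pay $8,036.14 → $22,572.29
Month 5: $22,572.29 +$339.00 interest = $22,911.29; pay $9,293.82 → $13,617.47

$13,617.47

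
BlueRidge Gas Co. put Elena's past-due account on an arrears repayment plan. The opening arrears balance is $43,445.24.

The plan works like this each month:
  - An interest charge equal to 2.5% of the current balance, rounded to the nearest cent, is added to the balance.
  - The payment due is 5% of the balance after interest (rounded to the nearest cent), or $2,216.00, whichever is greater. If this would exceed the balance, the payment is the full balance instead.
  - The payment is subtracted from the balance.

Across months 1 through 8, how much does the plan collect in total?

$17,738.57

# | Opening | Interest | Payment | End bal
1 | $43,445.24 | $1,086.13 | $2,226.57 | $42,304.80
2 | $42,304.80 | $1,057.62 | $2,216.00 | $41,146.42
3 | $41,146.42 | $1,028.66 | $2,216.00 | $39,959.08
4 | $39,959.08 | $998.98 | $2,216.00 | $38,742.06
5 | $38,742.06 | $968.55 | $2,216.00 | $37,494.61
6 | $37,494.61 | $937.37 | $2,216.00 | $36,215.98
7 | $36,215.98 | $905.40 | $2,216.00 | $34,905.38
8 | $34,905.38 | $872.63 | $2,216.00 | $33,562.01
Total paid: $17,738.57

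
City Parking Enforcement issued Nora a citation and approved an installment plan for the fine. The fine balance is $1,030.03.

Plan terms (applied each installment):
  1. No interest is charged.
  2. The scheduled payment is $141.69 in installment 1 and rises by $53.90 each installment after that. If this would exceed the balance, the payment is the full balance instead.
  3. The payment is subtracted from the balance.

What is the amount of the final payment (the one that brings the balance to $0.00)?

Installment 1: opening $1,030.03; payment $141.69; balance $888.34
Installment 2: opening $888.34; payment $195.59; balance $692.75
Installment 3: opening $692.75; payment $249.49; balance $443.26
Installment 4: opening $443.26; payment $303.39; balance $139.87
Installment 5: opening $139.87; payment $139.87; balance $0.00

$139.87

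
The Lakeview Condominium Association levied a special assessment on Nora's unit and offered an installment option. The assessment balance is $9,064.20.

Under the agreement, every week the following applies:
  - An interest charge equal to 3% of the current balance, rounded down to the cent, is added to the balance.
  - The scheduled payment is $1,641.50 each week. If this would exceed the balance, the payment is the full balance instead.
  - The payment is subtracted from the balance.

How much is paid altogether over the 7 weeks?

# | Opening | Interest | Payment | End bal
1 | $9,064.20 | $271.92 | $1,641.50 | $7,694.62
2 | $7,694.62 | $230.83 | $1,641.50 | $6,283.95
3 | $6,283.95 | $188.51 | $1,641.50 | $4,830.96
4 | $4,830.96 | $144.92 | $1,641.50 | $3,334.38
5 | $3,334.38 | $100.03 | $1,641.50 | $1,792.91
6 | $1,792.91 | $53.78 | $1,641.50 | $205.19
7 | $205.19 | $6.15 | $211.34 | $0.00
Total paid: $10,060.34

$10,060.34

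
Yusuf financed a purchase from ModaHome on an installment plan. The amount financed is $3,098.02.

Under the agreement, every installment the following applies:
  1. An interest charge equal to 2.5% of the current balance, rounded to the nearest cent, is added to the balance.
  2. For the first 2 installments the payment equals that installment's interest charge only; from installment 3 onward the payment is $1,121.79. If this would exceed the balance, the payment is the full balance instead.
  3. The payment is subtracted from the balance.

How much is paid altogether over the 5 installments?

Installment 1: opening $3,098.02; interest $77.45 → $3,175.47; payment $77.45; balance $3,098.02
Installment 2: opening $3,098.02; interest $77.45 → $3,175.47; payment $77.45; balance $3,098.02
Installment 3: opening $3,098.02; interest $77.45 → $3,175.47; payment $1,121.79; balance $2,053.68
Installment 4: opening $2,053.68; interest $51.34 → $2,105.02; payment $1,121.79; balance $983.23
Installment 5: opening $983.23; interest $24.58 → $1,007.81; payment $1,007.81; balance $0.00
Total paid: $3,406.29

$3,406.29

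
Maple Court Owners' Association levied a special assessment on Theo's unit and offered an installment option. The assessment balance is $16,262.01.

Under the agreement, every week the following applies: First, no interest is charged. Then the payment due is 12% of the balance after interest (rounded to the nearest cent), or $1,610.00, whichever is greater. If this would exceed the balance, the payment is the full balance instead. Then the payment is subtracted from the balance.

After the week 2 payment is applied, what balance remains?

$12,593.30

Week 1: opening $16,262.01; payment $1,951.44; balance $14,310.57
Week 2: opening $14,310.57; payment $1,717.27; balance $12,593.30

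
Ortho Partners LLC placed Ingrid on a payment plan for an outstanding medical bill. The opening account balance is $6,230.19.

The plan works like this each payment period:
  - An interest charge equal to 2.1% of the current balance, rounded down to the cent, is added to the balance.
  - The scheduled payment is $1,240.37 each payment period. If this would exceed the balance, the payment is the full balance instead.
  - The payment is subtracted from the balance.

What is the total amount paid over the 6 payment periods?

$6,655.72

Payment period 1: opening $6,230.19; interest $130.83 → $6,361.02; payment $1,240.37; balance $5,120.65
Payment period 2: opening $5,120.65; interest $107.53 → $5,228.18; payment $1,240.37; balance $3,987.81
Payment period 3: opening $3,987.81; interest $83.74 → $4,071.55; payment $1,240.37; balance $2,831.18
Payment period 4: opening $2,831.18; interest $59.45 → $2,890.63; payment $1,240.37; balance $1,650.26
Payment period 5: opening $1,650.26; interest $34.65 → $1,684.91; payment $1,240.37; balance $444.54
Payment period 6: opening $444.54; interest $9.33 → $453.87; payment $453.87; balance $0.00
Total paid: $6,655.72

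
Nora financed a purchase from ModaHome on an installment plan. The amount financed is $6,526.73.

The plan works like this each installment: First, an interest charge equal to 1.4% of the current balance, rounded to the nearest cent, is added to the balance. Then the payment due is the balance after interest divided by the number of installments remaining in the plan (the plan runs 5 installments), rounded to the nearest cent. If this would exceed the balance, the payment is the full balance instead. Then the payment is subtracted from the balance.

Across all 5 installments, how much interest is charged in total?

Installment 1: opening $6,526.73; interest $91.37 → $6,618.10; payment $1,323.62; balance $5,294.48
Installment 2: opening $5,294.48; interest $74.12 → $5,368.60; payment $1,342.15; balance $4,026.45
Installment 3: opening $4,026.45; interest $56.37 → $4,082.82; payment $1,360.94; balance $2,721.88
Installment 4: opening $2,721.88; interest $38.11 → $2,759.99; payment $1,380.00; balance $1,379.99
Installment 5: opening $1,379.99; interest $19.32 → $1,399.31; payment $1,399.31; balance $0.00
Total interest: $91.37 + $74.12 + $56.37 + $38.11 + $19.32 = $279.29

$279.29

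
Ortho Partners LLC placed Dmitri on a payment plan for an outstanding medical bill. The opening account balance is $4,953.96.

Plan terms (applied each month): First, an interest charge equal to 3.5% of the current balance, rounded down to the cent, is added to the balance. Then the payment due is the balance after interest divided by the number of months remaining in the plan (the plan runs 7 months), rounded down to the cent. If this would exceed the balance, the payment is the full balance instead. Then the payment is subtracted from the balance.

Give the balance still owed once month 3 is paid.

Month 1: opening $4,953.96; interest $173.38 → $5,127.34; payment $732.47; balance $4,394.87
Month 2: opening $4,394.87; interest $153.82 → $4,548.69; payment $758.11; balance $3,790.58
Month 3: opening $3,790.58; interest $132.67 → $3,923.25; payment $784.65; balance $3,138.60

$3,138.60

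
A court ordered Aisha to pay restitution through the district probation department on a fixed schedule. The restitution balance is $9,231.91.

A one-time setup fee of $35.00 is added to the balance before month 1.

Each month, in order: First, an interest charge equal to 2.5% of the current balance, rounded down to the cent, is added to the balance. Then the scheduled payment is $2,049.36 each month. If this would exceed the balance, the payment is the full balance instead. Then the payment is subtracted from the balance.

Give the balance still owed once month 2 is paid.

# | Opening | Interest | Payment | End bal
1 | $9,266.91 | $231.67 | $2,049.36 | $7,449.22
2 | $7,449.22 | $186.23 | $2,049.36 | $5,586.09

$5,586.09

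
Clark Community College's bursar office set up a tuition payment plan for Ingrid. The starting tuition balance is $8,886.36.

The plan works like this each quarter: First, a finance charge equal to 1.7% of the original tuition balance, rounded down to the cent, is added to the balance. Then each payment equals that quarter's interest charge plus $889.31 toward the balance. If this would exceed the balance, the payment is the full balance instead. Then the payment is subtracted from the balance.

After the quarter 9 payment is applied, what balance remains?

$882.57

Quarter 1: opening $8,886.36; interest $151.06 → $9,037.42; payment $1,040.37; balance $7,997.05
Quarter 2: opening $7,997.05; interest $151.06 → $8,148.11; payment $1,040.37; balance $7,107.74
Quarter 3: opening $7,107.74; interest $151.06 → $7,258.80; payment $1,040.37; balance $6,218.43
Quarter 4: opening $6,218.43; interest $151.06 → $6,369.49; payment $1,040.37; balance $5,329.12
Quarter 5: opening $5,329.12; interest $151.06 → $5,480.18; payment $1,040.37; balance $4,439.81
Quarter 6: opening $4,439.81; interest $151.06 → $4,590.87; payment $1,040.37; balance $3,550.50
Quarter 7: opening $3,550.50; interest $151.06 → $3,701.56; payment $1,040.37; balance $2,661.19
Quarter 8: opening $2,661.19; interest $151.06 → $2,812.25; payment $1,040.37; balance $1,771.88
Quarter 9: opening $1,771.88; interest $151.06 → $1,922.94; payment $1,040.37; balance $882.57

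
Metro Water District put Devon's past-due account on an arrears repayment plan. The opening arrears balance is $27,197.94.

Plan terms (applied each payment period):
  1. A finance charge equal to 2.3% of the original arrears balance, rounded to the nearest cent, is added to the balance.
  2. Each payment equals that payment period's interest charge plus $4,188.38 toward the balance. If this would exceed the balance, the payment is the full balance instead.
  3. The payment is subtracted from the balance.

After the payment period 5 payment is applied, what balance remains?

$6,256.04

Payment period 1: opening $27,197.94; interest $625.55 → $27,823.49; payment $4,813.93; balance $23,009.56
Payment period 2: opening $23,009.56; interest $625.55 → $23,635.11; payment $4,813.93; balance $18,821.18
Payment period 3: opening $18,821.18; interest $625.55 → $19,446.73; payment $4,813.93; balance $14,632.80
Payment period 4: opening $14,632.80; interest $625.55 → $15,258.35; payment $4,813.93; balance $10,444.42
Payment period 5: opening $10,444.42; interest $625.55 → $11,069.97; payment $4,813.93; balance $6,256.04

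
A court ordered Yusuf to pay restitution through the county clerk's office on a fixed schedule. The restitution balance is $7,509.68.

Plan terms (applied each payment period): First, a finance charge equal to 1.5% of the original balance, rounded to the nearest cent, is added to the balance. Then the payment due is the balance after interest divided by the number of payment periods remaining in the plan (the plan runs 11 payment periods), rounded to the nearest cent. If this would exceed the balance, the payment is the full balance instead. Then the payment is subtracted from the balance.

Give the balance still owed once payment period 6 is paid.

$3,828.35

# | Opening | Interest | Payment | End bal
1 | $7,509.68 | $112.65 | $692.94 | $6,929.39
2 | $6,929.39 | $112.65 | $704.20 | $6,337.84
3 | $6,337.84 | $112.65 | $716.72 | $5,733.77
4 | $5,733.77 | $112.65 | $730.80 | $5,115.62
5 | $5,115.62 | $112.65 | $746.90 | $4,481.37
6 | $4,481.37 | $112.65 | $765.67 | $3,828.35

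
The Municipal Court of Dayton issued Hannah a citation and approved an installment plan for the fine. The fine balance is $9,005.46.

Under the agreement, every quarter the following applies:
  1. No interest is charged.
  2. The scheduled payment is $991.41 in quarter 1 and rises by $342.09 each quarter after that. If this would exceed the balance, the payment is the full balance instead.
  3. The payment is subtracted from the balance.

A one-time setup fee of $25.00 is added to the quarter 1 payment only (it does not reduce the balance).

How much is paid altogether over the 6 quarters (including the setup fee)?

$9,030.46

# | Opening | Payment | Fee | End bal
1 | $9,005.46 | $991.41 | $25.00 | $8,014.05
2 | $8,014.05 | $1,333.50 | — | $6,680.55
3 | $6,680.55 | $1,675.59 | — | $5,004.96
4 | $5,004.96 | $2,017.68 | — | $2,987.28
5 | $2,987.28 | $2,359.77 | — | $627.51
6 | $627.51 | $627.51 | — | $0.00
Total paid: $9,030.46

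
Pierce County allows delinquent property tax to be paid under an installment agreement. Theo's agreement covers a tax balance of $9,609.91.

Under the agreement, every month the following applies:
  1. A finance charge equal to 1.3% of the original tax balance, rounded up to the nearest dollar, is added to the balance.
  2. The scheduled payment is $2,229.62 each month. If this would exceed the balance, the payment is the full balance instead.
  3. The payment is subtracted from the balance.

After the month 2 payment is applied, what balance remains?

Month 1: opening $9,609.91; interest $125.00 → $9,734.91; payment $2,229.62; balance $7,505.29
Month 2: opening $7,505.29; interest $125.00 → $7,630.29; payment $2,229.62; balance $5,400.67

$5,400.67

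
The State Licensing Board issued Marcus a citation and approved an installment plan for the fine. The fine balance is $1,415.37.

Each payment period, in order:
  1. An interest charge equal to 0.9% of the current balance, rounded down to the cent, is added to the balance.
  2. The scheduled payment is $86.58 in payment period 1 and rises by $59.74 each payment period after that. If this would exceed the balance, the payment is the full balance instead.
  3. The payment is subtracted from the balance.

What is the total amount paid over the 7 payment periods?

$1,471.33

Payment period 1: opening $1,415.37; interest $12.73 → $1,428.10; payment $86.58; balance $1,341.52
Payment period 2: opening $1,341.52; interest $12.07 → $1,353.59; payment $146.32; balance $1,207.27
Payment period 3: opening $1,207.27; interest $10.86 → $1,218.13; payment $206.06; balance $1,012.07
Payment period 4: opening $1,012.07; interest $9.10 → $1,021.17; payment $265.80; balance $755.37
Payment period 5: opening $755.37; interest $6.79 → $762.16; payment $325.54; balance $436.62
Payment period 6: opening $436.62; interest $3.92 → $440.54; payment $385.28; balance $55.26
Payment period 7: opening $55.26; interest $0.49 → $55.75; payment $55.75; balance $0.00
Total paid: $1,471.33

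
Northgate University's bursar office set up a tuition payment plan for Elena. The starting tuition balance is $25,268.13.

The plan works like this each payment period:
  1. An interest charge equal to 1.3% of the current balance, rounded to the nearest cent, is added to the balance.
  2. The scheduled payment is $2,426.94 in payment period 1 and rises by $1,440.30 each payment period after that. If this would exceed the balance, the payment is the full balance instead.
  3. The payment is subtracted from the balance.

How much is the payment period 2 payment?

$3,867.24

# | Opening | Interest | Payment | End bal
1 | $25,268.13 | $328.49 | $2,426.94 | $23,169.68
2 | $23,169.68 | $301.21 | $3,867.24 | $19,603.65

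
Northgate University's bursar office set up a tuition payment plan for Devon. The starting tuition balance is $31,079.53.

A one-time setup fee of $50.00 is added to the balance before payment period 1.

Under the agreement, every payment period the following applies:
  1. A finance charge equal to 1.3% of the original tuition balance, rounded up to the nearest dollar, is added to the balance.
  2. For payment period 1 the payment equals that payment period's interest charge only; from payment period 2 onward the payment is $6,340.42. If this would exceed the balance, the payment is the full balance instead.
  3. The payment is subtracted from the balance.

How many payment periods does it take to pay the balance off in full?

Payment period 1: $31,129.53 +$405.00 interest = $31,534.53; pay $405.00 → $31,129.53
Payment period 2: $31,129.53 +$405.00 interest = $31,534.53; pay $6,340.42 → $25,194.11
Payment period 3: $25,194.11 +$405.00 interest = $25,599.11; pay $6,340.42 → $19,258.69
Payment period 4: $19,258.69 +$405.00 interest = $19,663.69; pay $6,340.42 → $13,323.27
Payment period 5: $13,323.27 +$405.00 interest = $13,728.27; pay $6,340.42 → $7,387.85
Payment period 6: $7,387.85 +$405.00 interest = $7,792.85; pay $6,340.42 → $1,452.43
Payment period 7: $1,452.43 +$405.00 interest = $1,857.43; pay $1,857.43 → $0.00
Balance reaches $0.00 in payment period 7.

7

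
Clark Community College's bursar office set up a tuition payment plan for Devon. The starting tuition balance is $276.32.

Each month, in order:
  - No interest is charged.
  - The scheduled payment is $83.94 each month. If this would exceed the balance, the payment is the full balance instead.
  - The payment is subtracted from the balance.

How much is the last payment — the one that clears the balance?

Month 1: opening $276.32; payment $83.94; balance $192.38
Month 2: opening $192.38; payment $83.94; balance $108.44
Month 3: opening $108.44; payment $83.94; balance $24.50
Month 4: opening $24.50; payment $24.50; balance $0.00

$24.50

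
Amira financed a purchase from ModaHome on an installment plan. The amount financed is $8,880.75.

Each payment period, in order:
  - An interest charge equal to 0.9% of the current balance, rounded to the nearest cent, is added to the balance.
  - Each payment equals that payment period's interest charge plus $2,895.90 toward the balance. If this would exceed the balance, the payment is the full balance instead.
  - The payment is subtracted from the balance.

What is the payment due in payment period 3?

Payment period 1: opening $8,880.75; interest $79.93 → $8,960.68; payment $2,975.83; balance $5,984.85
Payment period 2: opening $5,984.85; interest $53.86 → $6,038.71; payment $2,949.76; balance $3,088.95
Payment period 3: opening $3,088.95; interest $27.80 → $3,116.75; payment $2,923.70; balance $193.05

$2,923.70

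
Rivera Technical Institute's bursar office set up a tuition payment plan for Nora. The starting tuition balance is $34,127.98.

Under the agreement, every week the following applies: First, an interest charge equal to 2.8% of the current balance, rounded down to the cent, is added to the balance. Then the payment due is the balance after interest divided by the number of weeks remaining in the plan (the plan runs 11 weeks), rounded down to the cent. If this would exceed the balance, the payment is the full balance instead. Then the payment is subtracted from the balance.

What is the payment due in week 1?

Week 1: opening $34,127.98; interest $955.58 → $35,083.56; payment $3,189.41; balance $31,894.15

$3,189.41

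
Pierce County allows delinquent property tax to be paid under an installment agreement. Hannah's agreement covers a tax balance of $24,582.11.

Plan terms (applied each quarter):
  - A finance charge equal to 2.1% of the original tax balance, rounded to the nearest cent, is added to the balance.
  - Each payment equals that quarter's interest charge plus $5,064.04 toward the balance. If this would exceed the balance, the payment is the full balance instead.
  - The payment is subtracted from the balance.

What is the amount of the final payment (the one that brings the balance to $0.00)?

$4,842.17

# | Opening | Interest | Payment | End bal
1 | $24,582.11 | $516.22 | $5,580.26 | $19,518.07
2 | $19,518.07 | $516.22 | $5,580.26 | $14,454.03
3 | $14,454.03 | $516.22 | $5,580.26 | $9,389.99
4 | $9,389.99 | $516.22 | $5,580.26 | $4,325.95
5 | $4,325.95 | $516.22 | $4,842.17 | $0.00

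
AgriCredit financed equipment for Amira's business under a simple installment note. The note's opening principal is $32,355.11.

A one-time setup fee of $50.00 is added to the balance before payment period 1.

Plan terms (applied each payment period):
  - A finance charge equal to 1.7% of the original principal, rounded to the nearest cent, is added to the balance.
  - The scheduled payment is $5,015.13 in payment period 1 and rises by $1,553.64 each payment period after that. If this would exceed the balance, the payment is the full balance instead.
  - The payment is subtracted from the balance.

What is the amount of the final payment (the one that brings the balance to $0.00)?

Payment period 1: $32,405.11 +$550.04 interest = $32,955.15; pay $5,015.13 → $27,940.02
Payment period 2: $27,940.02 +$550.04 interest = $28,490.06; pay $6,568.77 → $21,921.29
Payment period 3: $21,921.29 +$550.04 interest = $22,471.33; pay $8,122.41 → $14,348.92
Payment period 4: $14,348.92 +$550.04 interest = $14,898.96; pay $9,676.05 → $5,222.91
Payment period 5: $5,222.91 +$550.04 interest = $5,772.95; pay $5,772.95 → $0.00

$5,772.95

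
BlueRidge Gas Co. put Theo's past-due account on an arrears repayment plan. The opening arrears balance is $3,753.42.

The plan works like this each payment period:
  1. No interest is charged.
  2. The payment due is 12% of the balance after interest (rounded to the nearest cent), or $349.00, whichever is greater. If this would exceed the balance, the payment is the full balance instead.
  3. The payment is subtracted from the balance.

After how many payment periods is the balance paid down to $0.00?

Payment period 1: $3,753.42 − $450.41 → $3,303.01
Payment period 2: $3,303.01 − $396.36 → $2,906.65
Payment period 3: $2,906.65 − $349.00 → $2,557.65
Payment period 4: $2,557.65 − $349.00 → $2,208.65
Payment period 5: $2,208.65 − $349.00 → $1,859.65
Payment period 6: $1,859.65 − $349.00 → $1,510.65
Payment period 7: $1,510.65 − $349.00 → $1,161.65
Payment period 8: $1,161.65 − $349.00 → $812.65
Payment period 9: $812.65 − $349.00 → $463.65
Payment period 10: $463.65 − $349.00 → $114.65
Payment period 11: $114.65 − $114.65 → $0.00
Balance reaches $0.00 in payment period 11.

11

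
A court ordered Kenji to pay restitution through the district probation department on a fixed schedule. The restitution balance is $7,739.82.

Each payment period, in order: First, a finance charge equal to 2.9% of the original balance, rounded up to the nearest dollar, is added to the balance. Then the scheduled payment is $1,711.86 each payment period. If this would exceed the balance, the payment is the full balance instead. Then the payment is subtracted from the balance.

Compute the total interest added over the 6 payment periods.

$1,350.00

# | Opening | Interest | Payment | End bal
1 | $7,739.82 | $225.00 | $1,711.86 | $6,252.96
2 | $6,252.96 | $225.00 | $1,711.86 | $4,766.10
3 | $4,766.10 | $225.00 | $1,711.86 | $3,279.24
4 | $3,279.24 | $225.00 | $1,711.86 | $1,792.38
5 | $1,792.38 | $225.00 | $1,711.86 | $305.52
6 | $305.52 | $225.00 | $530.52 | $0.00
Total interest: $225.00 + $225.00 + $225.00 + $225.00 + $225.00 + $225.00 = $1,350.00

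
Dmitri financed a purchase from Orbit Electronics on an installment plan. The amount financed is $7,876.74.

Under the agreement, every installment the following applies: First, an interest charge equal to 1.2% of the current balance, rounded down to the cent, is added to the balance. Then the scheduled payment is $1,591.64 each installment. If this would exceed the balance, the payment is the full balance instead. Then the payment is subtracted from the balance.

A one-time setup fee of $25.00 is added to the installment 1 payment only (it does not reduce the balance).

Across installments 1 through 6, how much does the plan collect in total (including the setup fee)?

# | Opening | Interest | Payment | Fee | End bal
1 | $7,876.74 | $94.52 | $1,591.64 | $25.00 | $6,379.62
2 | $6,379.62 | $76.55 | $1,591.64 | — | $4,864.53
3 | $4,864.53 | $58.37 | $1,591.64 | — | $3,331.26
4 | $3,331.26 | $39.97 | $1,591.64 | — | $1,779.59
5 | $1,779.59 | $21.35 | $1,591.64 | — | $209.30
6 | $209.30 | $2.51 | $211.81 | — | $0.00
Total paid: $8,195.01

$8,195.01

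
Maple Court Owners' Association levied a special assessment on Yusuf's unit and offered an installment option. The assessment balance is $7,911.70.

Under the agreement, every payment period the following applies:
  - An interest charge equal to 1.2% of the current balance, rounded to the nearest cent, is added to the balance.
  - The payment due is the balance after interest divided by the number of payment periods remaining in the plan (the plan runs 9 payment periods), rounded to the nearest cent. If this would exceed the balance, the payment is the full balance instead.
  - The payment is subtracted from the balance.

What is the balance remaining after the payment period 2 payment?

Payment period 1: opening $7,911.70; interest $94.94 → $8,006.64; payment $889.63; balance $7,117.01
Payment period 2: opening $7,117.01; interest $85.40 → $7,202.41; payment $900.30; balance $6,302.11

$6,302.11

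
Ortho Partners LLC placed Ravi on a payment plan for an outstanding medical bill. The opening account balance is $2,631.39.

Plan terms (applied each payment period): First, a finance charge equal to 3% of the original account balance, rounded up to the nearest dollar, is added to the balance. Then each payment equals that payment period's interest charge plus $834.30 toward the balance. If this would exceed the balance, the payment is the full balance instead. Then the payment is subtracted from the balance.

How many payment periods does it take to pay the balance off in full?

4

Payment period 1: opening $2,631.39; interest $79.00 → $2,710.39; payment $913.30; balance $1,797.09
Payment period 2: opening $1,797.09; interest $79.00 → $1,876.09; payment $913.30; balance $962.79
Payment period 3: opening $962.79; interest $79.00 → $1,041.79; payment $913.30; balance $128.49
Payment period 4: opening $128.49; interest $79.00 → $207.49; payment $207.49; balance $0.00
Balance reaches $0.00 in payment period 4.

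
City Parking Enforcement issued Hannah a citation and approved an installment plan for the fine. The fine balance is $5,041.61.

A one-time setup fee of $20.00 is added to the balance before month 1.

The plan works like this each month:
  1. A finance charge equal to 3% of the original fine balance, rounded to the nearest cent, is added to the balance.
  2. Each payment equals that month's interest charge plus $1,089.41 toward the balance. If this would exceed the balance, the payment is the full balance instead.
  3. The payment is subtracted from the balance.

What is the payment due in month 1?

$1,240.66

Month 1: opening $5,061.61; interest $151.25 → $5,212.86; payment $1,240.66; balance $3,972.20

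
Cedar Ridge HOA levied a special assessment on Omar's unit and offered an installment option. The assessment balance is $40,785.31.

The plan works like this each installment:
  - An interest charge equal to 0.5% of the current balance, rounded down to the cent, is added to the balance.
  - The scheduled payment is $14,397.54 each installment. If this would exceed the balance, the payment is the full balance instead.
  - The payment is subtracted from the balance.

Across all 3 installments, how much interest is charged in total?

$398.50

Installment 1: opening $40,785.31; interest $203.92 → $40,989.23; payment $14,397.54; balance $26,591.69
Installment 2: opening $26,591.69; interest $132.95 → $26,724.64; payment $14,397.54; balance $12,327.10
Installment 3: opening $12,327.10; interest $61.63 → $12,388.73; payment $12,388.73; balance $0.00
Total interest: $203.92 + $132.95 + $61.63 = $398.50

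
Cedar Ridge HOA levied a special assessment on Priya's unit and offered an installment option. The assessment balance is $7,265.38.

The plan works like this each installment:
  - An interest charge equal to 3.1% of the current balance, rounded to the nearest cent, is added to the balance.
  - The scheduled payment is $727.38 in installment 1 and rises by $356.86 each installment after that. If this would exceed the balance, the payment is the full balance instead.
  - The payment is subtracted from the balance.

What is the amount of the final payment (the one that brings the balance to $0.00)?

Installment 1: opening $7,265.38; interest $225.23 → $7,490.61; payment $727.38; balance $6,763.23
Installment 2: opening $6,763.23; interest $209.66 → $6,972.89; payment $1,084.24; balance $5,888.65
Installment 3: opening $5,888.65; interest $182.55 → $6,071.20; payment $1,441.10; balance $4,630.10
Installment 4: opening $4,630.10; interest $143.53 → $4,773.63; payment $1,797.96; balance $2,975.67
Installment 5: opening $2,975.67; interest $92.25 → $3,067.92; payment $2,154.82; balance $913.10
Installment 6: opening $913.10; interest $28.31 → $941.41; payment $941.41; balance $0.00

$941.41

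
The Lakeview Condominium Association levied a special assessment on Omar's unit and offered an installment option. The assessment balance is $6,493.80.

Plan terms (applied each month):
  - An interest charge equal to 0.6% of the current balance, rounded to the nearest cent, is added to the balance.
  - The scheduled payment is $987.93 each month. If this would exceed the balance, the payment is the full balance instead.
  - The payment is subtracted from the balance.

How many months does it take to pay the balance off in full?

7

# | Opening | Interest | Payment | End bal
1 | $6,493.80 | $38.96 | $987.93 | $5,544.83
2 | $5,544.83 | $33.27 | $987.93 | $4,590.17
3 | $4,590.17 | $27.54 | $987.93 | $3,629.78
4 | $3,629.78 | $21.78 | $987.93 | $2,663.63
5 | $2,663.63 | $15.98 | $987.93 | $1,691.68
6 | $1,691.68 | $10.15 | $987.93 | $713.90
7 | $713.90 | $4.28 | $718.18 | $0.00
Balance reaches $0.00 in month 7.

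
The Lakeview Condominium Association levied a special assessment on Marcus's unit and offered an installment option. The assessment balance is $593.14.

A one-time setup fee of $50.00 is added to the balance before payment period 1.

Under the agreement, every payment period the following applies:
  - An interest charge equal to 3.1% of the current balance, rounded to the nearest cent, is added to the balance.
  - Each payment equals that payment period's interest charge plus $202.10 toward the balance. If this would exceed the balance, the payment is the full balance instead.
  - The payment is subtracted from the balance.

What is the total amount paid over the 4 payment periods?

$685.30

Payment period 1: $643.14 +$19.94 interest = $663.08; pay $222.04 → $441.04
Payment period 2: $441.04 +$13.67 interest = $454.71; pay $215.77 → $238.94
Payment period 3: $238.94 +$7.41 interest = $246.35; pay $209.51 → $36.84
Payment period 4: $36.84 +$1.14 interest = $37.98; pay $37.98 → $0.00
Total paid: $685.30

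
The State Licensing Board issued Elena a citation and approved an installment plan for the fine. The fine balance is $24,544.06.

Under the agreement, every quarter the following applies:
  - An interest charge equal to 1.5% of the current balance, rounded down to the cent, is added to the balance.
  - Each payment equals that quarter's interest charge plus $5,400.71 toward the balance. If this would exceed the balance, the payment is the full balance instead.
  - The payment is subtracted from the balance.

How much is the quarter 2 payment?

Quarter 1: opening $24,544.06; interest $368.16 → $24,912.22; payment $5,768.87; balance $19,143.35
Quarter 2: opening $19,143.35; interest $287.15 → $19,430.50; payment $5,687.86; balance $13,742.64

$5,687.86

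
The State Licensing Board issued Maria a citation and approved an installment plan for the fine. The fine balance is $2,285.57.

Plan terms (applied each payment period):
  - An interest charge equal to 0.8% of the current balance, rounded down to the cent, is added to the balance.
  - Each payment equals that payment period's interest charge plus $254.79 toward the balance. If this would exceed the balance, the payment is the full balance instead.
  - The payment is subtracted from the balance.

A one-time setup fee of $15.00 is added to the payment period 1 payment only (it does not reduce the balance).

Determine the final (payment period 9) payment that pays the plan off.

# | Opening | Interest | Payment | Fee | End bal
1 | $2,285.57 | $18.28 | $273.07 | $15.00 | $2,030.78
2 | $2,030.78 | $16.24 | $271.03 | — | $1,775.99
3 | $1,775.99 | $14.20 | $268.99 | — | $1,521.20
4 | $1,521.20 | $12.16 | $266.95 | — | $1,266.41
5 | $1,266.41 | $10.13 | $264.92 | — | $1,011.62
6 | $1,011.62 | $8.09 | $262.88 | — | $756.83
7 | $756.83 | $6.05 | $260.84 | — | $502.04
8 | $502.04 | $4.01 | $258.80 | — | $247.25
9 | $247.25 | $1.97 | $249.22 | — | $0.00

$249.22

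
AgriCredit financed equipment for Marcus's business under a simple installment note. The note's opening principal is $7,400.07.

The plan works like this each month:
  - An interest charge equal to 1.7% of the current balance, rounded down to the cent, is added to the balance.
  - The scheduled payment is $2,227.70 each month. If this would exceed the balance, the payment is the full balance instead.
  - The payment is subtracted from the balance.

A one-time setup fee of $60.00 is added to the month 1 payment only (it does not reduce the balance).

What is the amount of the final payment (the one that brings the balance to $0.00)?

$1,003.32

Month 1: opening $7,400.07; interest $125.80 → $7,525.87; payment $2,227.70 (+ $60.00 fee); balance $5,298.17
Month 2: opening $5,298.17; interest $90.06 → $5,388.23; payment $2,227.70; balance $3,160.53
Month 3: opening $3,160.53; interest $53.72 → $3,214.25; payment $2,227.70; balance $986.55
Month 4: opening $986.55; interest $16.77 → $1,003.32; payment $1,003.32; balance $0.00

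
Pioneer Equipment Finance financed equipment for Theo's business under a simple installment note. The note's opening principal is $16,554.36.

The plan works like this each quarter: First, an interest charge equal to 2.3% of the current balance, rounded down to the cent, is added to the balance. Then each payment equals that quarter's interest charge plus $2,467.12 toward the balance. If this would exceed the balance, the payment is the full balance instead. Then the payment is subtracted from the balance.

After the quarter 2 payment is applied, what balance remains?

Quarter 1: opening $16,554.36; interest $380.75 → $16,935.11; payment $2,847.87; balance $14,087.24
Quarter 2: opening $14,087.24; interest $324.00 → $14,411.24; payment $2,791.12; balance $11,620.12

$11,620.12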